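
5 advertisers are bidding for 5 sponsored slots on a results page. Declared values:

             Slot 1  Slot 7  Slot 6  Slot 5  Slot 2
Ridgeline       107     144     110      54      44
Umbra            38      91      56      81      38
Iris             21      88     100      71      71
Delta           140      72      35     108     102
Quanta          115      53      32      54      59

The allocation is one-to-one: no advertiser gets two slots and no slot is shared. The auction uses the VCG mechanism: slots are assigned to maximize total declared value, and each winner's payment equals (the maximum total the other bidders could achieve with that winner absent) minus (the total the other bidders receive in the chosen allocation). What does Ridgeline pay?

Efficient allocation: Ridgeline→Slot 7 ($144), Umbra→Slot 5 ($81), Iris→Slot 6 ($100), Delta→Slot 2 ($102), Quanta→Slot 1 ($115); total welfare W = $542.
Ridgeline receives Slot 7 at value $144, so the others get W − 144 = $398.
Without Ridgeline: best allocation of the remaining 4 bidders over all 5 slots is Umbra→Slot 7 ($91), Iris→Slot 6 ($100), Delta→Slot 5 ($108), Quanta→Slot 1 ($115), total $414.
VCG payment = (others' best without Ridgeline) − (others' welfare with Ridgeline) = 414 − 398 = $16.

Ridgeline pays $16.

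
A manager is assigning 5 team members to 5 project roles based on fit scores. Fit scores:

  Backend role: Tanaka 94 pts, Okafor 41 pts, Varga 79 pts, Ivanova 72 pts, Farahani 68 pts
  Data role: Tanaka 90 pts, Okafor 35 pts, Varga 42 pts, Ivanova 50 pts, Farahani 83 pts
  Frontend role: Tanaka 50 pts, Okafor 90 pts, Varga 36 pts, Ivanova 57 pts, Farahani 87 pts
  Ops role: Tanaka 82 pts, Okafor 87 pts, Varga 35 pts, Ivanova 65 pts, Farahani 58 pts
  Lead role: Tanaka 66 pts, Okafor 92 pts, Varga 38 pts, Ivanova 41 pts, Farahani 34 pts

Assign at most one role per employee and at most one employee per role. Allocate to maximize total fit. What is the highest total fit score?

Max total: 413 pts

Optimal: Tanaka→Data role (90 pts), Okafor→Lead role (92 pts), Varga→Backend role (79 pts), Ivanova→Ops role (65 pts), Farahani→Frontend role (87 pts) — total 90+92+79+65+87 = 413 pts.
Row-greedy (each employee in turn takes its best remaining role) gives 380 pts, worse by 33.
Next-best assignment: Tanaka→Ops role, Okafor→Lead role, Varga→Backend role, Ivanova→Frontend role, Farahani→Data role = 393 pts.
Checked against all permutations: 413 pts is optimal.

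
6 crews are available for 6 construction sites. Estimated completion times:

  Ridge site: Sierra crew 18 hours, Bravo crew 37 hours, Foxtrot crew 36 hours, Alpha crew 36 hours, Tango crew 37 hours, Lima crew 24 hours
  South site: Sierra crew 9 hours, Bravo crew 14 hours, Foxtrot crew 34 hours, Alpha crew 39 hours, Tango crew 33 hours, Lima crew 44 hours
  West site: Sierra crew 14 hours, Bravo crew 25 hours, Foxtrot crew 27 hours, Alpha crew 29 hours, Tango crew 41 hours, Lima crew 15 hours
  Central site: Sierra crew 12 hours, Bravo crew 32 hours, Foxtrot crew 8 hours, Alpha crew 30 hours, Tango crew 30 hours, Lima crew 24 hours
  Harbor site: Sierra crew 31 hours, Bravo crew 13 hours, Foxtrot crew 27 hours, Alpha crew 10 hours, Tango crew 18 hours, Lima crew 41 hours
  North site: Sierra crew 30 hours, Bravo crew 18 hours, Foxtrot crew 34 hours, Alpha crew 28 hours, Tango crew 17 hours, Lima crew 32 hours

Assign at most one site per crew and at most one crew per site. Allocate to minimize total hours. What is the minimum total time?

Min total: 82 hours

Optimal: Sierra crew→Ridge site (18 hours), Bravo crew→South site (14 hours), Foxtrot crew→Central site (8 hours), Alpha crew→Harbor site (10 hours), Tango crew→North site (17 hours), Lima crew→West site (15 hours) — total 18+14+8+10+17+15 = 82 hours.
Min-entry greedy (repeatedly take the single cheapest remaining cell) gives 96 hours, worse by 14.
No other one-to-one assignment undercuts 82 hours.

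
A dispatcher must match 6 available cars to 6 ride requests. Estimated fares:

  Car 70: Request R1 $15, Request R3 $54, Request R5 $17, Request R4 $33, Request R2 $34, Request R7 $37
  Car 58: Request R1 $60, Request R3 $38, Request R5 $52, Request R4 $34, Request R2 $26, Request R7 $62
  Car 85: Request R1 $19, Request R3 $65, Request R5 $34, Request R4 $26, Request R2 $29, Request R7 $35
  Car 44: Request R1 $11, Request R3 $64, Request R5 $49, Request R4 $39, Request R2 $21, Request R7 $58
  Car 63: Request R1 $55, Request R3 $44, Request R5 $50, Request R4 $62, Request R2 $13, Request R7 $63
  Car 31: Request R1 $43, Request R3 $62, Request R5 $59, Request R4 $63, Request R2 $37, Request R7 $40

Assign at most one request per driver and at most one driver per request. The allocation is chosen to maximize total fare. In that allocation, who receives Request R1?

Car 58 receives Request R1.

Optimal: Car 70→Request R2 ($34), Car 58→Request R1 ($60), Car 85→Request R3 ($65), Car 44→Request R7 ($58), Car 63→Request R4 ($62), Car 31→Request R5 ($59) — total 34+60+65+58+62+59 = $338.
Max-entry greedy (repeatedly take the single best remaining cell) gives $334, worse by 4.
Swapping Car 85↔Car 44 (Car 85→Request R7 $35, Car 44→Request R3 $64) loses 24.
Car 58's own top request is Request R7 ($62), but forcing Car 58→Request R7 and reassigning the rest optimally gives only $328 — worse by 10.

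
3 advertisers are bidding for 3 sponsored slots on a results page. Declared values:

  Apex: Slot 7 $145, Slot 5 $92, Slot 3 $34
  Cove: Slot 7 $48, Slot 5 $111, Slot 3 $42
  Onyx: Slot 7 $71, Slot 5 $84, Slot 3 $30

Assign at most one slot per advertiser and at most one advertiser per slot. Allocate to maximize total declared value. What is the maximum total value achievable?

Max total: $286

This is the linear assignment problem.
Optimal: Apex→Slot 7 ($145), Cove→Slot 5 ($111), Onyx→Slot 3 ($30) — total 145+111+30 = $286.
Next-best assignment: Apex→Slot 7, Cove→Slot 3, Onyx→Slot 5 = $271.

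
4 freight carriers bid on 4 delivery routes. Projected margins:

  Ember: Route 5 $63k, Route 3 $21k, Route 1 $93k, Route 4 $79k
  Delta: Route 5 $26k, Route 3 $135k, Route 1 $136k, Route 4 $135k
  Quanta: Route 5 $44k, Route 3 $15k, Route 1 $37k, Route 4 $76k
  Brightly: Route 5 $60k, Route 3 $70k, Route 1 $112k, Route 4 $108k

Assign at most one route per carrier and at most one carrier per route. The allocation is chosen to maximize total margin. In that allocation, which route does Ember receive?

Ember receives Route 5.

Optimal: Ember→Route 5 ($63k), Delta→Route 3 ($135k), Quanta→Route 4 ($76k), Brightly→Route 1 ($112k) — total 63+135+76+112 = $386k.
Max-entry greedy (repeatedly take the single best remaining cell) gives $322k, worse by 64.
Every other assignment is strictly worse.
Ember's own top route is Route 1 ($93k), but forcing Ember→Route 1 and reassigning the rest optimally gives only $380k — worse by 6.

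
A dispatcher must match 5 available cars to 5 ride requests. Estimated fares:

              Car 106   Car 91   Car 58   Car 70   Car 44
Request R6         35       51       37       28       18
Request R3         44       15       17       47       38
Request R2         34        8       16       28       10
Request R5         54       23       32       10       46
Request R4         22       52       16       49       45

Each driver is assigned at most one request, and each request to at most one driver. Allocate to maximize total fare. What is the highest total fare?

Optimal: Car 106→Request R2 ($34), Car 91→Request R4 ($52), Car 58→Request R6 ($37), Car 70→Request R3 ($47), Car 44→Request R5 ($46) — total 34+52+37+47+46 = $216.
Max-entry greedy (repeatedly take the single best remaining cell) gives $200, worse by 16.
Swapping Car 106↔Car 58 (Car 106→Request R6 $35, Car 58→Request R2 $16) loses 20.
No other one-to-one assignment exceeds $216.

Max total: $216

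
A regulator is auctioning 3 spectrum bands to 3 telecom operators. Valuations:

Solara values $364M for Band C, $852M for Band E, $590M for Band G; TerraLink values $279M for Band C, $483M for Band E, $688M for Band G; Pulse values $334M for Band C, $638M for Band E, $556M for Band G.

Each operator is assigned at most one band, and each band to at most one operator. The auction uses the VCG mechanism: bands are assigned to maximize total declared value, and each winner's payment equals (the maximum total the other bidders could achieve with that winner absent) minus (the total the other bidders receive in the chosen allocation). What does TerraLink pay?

Efficient allocation: Solara→Band E ($852M), TerraLink→Band G ($688M), Pulse→Band C ($334M); total welfare W = $1874M.
TerraLink receives Band G at value $688M, so the others get W − 688 = $1186M.
Without TerraLink: best allocation of the remaining 2 bidders over all 3 bands is Solara→Band E ($852M), Pulse→Band G ($556M), total $1408M.
VCG payment = (others' best without TerraLink) − (others' welfare with TerraLink) = 1408 − 1186 = $222M.

TerraLink pays $222M.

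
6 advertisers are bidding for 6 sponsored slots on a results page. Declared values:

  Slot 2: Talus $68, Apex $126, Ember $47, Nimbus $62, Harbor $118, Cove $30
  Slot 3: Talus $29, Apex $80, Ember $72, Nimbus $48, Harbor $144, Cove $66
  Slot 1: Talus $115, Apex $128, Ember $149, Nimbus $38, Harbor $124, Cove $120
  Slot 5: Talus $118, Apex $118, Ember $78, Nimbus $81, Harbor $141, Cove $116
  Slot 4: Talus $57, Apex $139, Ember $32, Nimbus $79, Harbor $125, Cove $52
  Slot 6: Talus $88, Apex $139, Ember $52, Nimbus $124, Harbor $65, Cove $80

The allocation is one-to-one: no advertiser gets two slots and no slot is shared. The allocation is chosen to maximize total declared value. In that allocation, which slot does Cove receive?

Optimal: Talus→Slot 2 ($68), Apex→Slot 4 ($139), Ember→Slot 1 ($149), Nimbus→Slot 6 ($124), Harbor→Slot 3 ($144), Cove→Slot 5 ($116) — total 68+139+149+124+144+116 = $740.
Row-greedy (each advertiser in turn takes its best remaining slot) gives $704, worse by 36.
Cove's own top slot is Slot 1 ($120), but forcing Cove→Slot 1 and reassigning the rest optimally gives only $692 — worse by 48.

Cove receives Slot 5.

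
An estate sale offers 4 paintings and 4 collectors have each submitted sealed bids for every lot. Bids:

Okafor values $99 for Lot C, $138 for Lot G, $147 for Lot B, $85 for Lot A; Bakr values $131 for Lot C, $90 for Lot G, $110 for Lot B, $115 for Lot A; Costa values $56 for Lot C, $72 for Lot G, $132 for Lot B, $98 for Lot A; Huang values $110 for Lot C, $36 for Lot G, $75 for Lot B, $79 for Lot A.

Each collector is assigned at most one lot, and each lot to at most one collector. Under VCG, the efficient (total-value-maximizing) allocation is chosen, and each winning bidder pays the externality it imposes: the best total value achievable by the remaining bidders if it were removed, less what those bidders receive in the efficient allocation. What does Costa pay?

Efficient allocation: Okafor→Lot G ($138), Bakr→Lot A ($115), Costa→Lot B ($132), Huang→Lot C ($110); total welfare W = $495.
Costa receives Lot B at value $132, so the others get W − 132 = $363.
Without Costa: best allocation of the remaining 3 bidders over all 4 lots is Okafor→Lot B ($147), Bakr→Lot A ($115), Huang→Lot C ($110), total $372.
VCG payment = (others' best without Costa) − (others' welfare with Costa) = 372 − 363 = $9.

Costa pays $9.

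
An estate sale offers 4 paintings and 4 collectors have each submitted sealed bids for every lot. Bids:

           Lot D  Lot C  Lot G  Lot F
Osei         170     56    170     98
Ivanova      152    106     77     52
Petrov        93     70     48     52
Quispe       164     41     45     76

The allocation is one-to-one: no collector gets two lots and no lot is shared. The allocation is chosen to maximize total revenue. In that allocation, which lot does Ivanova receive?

Ivanova receives Lot C.

This is a one-to-one assignment (maximum-weight bipartite matching).
Optimal: Osei→Lot G ($170), Ivanova→Lot C ($106), Petrov→Lot F ($52), Quispe→Lot D ($164) — total 170+106+52+164 = $492.
Row-greedy (each collector in turn takes its best remaining lot) gives $373, worse by 119.
Next-best assignment: Osei→Lot G, Ivanova→Lot D, Petrov→Lot C, Quispe→Lot F = $468.
Swapping Petrov↔Quispe (Petrov→Lot D $93, Quispe→Lot F $76) loses 47.
Checked against all permutations: $492 is optimal.
Ivanova's own top lot is Lot D ($152), but forcing Ivanova→Lot D and reassigning the rest optimally gives only $468 — worse by 24.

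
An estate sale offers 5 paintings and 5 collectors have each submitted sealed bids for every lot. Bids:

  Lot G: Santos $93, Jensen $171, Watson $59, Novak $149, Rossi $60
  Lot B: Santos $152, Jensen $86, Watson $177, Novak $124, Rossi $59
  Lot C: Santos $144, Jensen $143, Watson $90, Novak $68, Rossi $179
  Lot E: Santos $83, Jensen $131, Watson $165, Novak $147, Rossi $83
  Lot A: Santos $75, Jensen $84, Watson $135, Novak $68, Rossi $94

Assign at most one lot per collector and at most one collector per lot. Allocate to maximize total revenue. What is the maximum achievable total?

Optimal: Santos→Lot B ($152), Jensen→Lot G ($171), Watson→Lot A ($135), Novak→Lot E ($147), Rossi→Lot C ($179) — total 152+171+135+147+179 = $784.
Row-greedy (each collector in turn takes its best remaining lot) gives $650, worse by 134.

Maximum total: $784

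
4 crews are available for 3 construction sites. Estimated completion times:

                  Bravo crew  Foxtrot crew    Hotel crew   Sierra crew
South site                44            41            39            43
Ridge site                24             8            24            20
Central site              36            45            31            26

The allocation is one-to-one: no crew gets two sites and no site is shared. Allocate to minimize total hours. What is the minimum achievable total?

Optimal: Hotel crew→South site (39 hours), Foxtrot crew→Ridge site (8 hours), Sierra crew→Central site (26 hours) — total 39+8+26 = 73 hours.
Row-greedy (each crew in turn takes its cheapest remaining site) gives 96 hours, worse by 23.
Next-best assignment: Bravo crew→South site, Foxtrot crew→Ridge site, Sierra crew→Central site = 78 hours.
Swapping Sierra crew↔Foxtrot crew (Sierra crew→Ridge site 20 hours, Foxtrot crew→Central site 45 hours) adds 31.
Every other assignment is strictly worse.

Minimum total: 73 hours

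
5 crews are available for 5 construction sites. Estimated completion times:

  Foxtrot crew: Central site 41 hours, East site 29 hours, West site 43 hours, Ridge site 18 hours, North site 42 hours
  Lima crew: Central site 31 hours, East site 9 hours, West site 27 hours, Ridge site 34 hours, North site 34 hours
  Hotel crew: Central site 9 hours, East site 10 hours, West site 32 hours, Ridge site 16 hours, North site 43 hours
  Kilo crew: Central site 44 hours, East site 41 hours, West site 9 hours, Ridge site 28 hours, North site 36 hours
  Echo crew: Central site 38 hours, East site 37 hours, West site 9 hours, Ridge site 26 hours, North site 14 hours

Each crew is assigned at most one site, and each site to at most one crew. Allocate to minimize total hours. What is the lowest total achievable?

Minimum total: 59 hours

Optimal: Foxtrot crew→Ridge site (18 hours), Lima crew→East site (9 hours), Hotel crew→Central site (9 hours), Kilo crew→West site (9 hours), Echo crew→North site (14 hours) — total 18+9+9+9+14 = 59 hours.
No other one-to-one assignment undercuts 59 hours.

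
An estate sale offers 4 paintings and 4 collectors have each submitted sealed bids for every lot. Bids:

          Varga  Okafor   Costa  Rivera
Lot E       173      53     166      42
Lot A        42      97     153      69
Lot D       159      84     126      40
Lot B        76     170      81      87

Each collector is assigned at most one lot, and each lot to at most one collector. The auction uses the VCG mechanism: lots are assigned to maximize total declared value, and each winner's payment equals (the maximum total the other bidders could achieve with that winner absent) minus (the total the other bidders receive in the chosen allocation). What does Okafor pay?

Okafor pays $19.

Efficient allocation: Varga→Lot D ($159), Okafor→Lot B ($170), Costa→Lot E ($166), Rivera→Lot A ($69); total welfare W = $564.
Okafor receives Lot B at value $170, so the others get W − 170 = $394.
Without Okafor: best allocation of the remaining 3 bidders over all 4 lots is Varga→Lot E ($173), Costa→Lot A ($153), Rivera→Lot B ($87), total $413.
VCG payment = (others' best without Okafor) − (others' welfare with Okafor) = 413 − 394 = $19.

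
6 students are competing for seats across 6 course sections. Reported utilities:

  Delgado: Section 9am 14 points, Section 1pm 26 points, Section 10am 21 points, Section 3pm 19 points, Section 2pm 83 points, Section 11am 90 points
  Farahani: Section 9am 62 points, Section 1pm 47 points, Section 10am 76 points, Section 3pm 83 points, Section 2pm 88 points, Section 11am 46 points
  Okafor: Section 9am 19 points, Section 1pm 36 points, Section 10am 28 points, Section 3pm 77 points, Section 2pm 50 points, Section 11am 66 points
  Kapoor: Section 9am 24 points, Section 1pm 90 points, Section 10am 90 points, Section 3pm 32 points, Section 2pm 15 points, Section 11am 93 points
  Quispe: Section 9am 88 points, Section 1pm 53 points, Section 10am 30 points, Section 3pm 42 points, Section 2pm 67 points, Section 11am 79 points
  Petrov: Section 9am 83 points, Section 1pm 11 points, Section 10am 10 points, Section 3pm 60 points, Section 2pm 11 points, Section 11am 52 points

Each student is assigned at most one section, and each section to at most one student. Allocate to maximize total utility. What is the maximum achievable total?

Maximum total: 488 points

Optimal: Delgado→Section 2pm (83 points), Farahani→Section 10am (76 points), Okafor→Section 3pm (77 points), Kapoor→Section 1pm (90 points), Quispe→Section 11am (79 points), Petrov→Section 9am (83 points) — total 83+76+77+90+79+83 = 488 points.
Next-best assignment: Delgado→Section 11am, Farahani→Section 10am, Okafor→Section 3pm, Kapoor→Section 1pm, Quispe→Section 2pm, Petrov→Section 9am = 483 points.
Swapping Quispe↔Kapoor (Quispe→Section 1pm 53 points, Kapoor→Section 11am 93 points) loses 23.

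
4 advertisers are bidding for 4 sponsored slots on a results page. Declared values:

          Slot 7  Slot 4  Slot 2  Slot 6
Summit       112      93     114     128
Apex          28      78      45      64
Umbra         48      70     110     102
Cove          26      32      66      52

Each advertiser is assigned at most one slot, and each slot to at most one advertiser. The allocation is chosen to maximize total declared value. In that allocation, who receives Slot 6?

Optimal: Summit→Slot 7 ($112), Apex→Slot 4 ($78), Umbra→Slot 6 ($102), Cove→Slot 2 ($66) — total 112+78+102+66 = $358.
Max-entry greedy (repeatedly take the single best remaining cell) gives $342, worse by 16.
Umbra's own top slot is Slot 2 ($110), but forcing Umbra→Slot 2 and reassigning the rest optimally gives only $352 — worse by 6.

Umbra receives Slot 6.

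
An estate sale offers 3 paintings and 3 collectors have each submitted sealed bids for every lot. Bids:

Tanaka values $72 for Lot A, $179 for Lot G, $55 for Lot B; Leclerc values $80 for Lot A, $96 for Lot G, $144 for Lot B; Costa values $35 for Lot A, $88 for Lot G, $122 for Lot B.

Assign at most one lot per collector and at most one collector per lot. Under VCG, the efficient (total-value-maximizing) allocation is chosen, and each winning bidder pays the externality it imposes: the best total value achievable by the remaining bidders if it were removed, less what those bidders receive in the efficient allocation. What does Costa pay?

Efficient allocation: Tanaka→Lot G ($179), Leclerc→Lot A ($80), Costa→Lot B ($122); total welfare W = $381.
Costa receives Lot B at value $122, so the others get W − 122 = $259.
Without Costa: best allocation of the remaining 2 bidders over all 3 lots is Tanaka→Lot G ($179), Leclerc→Lot B ($144), total $323.
VCG payment = (others' best without Costa) − (others' welfare with Costa) = 323 − 259 = $64.

Costa pays $64.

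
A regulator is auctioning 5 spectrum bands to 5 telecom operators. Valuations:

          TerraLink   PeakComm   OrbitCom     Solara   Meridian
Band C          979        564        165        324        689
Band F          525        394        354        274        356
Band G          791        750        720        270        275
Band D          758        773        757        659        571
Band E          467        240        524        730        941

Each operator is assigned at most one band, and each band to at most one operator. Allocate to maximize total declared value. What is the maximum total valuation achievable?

Optimal: TerraLink→Band C ($979M), PeakComm→Band G ($750M), OrbitCom→Band D ($757M), Solara→Band F ($274M), Meridian→Band E ($941M) — total 979+750+757+274+941 = $3701M.
Max-entry greedy (repeatedly take the single best remaining cell) gives $3687M, worse by 14.
Next-best assignment: TerraLink→Band C, PeakComm→Band F, OrbitCom→Band G, Solara→Band D, Meridian→Band E = $3693M.
Swapping TerraLink↔Solara (TerraLink→Band F $525M, Solara→Band C $324M) loses 404.

Maximum total: $3701M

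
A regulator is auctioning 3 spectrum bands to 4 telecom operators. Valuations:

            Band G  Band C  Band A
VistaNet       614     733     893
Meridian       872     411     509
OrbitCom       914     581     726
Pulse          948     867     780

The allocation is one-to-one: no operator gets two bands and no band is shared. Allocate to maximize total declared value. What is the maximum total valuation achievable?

Maximum total: $2674M

Optimal: OrbitCom→Band G ($914M), Pulse→Band C ($867M), VistaNet→Band A ($893M) — total 914+867+893 = $2674M.
Row-greedy (each operator in turn takes its best remaining band) gives $2346M, worse by 328.
Swapping VistaNet↔OrbitCom (VistaNet→Band G $614M, OrbitCom→Band A $726M) loses 467.
Checked against all permutations: $2674M is optimal.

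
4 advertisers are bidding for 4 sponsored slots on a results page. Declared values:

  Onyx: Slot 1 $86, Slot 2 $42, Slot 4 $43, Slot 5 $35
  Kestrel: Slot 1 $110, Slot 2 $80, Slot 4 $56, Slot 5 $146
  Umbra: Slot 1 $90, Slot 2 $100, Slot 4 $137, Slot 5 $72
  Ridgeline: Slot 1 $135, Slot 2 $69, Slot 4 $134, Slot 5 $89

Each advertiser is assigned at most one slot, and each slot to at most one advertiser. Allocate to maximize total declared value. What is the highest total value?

Maximum total: $466

Optimal: Onyx→Slot 1 ($86), Kestrel→Slot 5 ($146), Umbra→Slot 2 ($100), Ridgeline→Slot 4 ($134) — total 86+146+100+134 = $466.
Max-entry greedy (repeatedly take the single best remaining cell) gives $460, worse by 6.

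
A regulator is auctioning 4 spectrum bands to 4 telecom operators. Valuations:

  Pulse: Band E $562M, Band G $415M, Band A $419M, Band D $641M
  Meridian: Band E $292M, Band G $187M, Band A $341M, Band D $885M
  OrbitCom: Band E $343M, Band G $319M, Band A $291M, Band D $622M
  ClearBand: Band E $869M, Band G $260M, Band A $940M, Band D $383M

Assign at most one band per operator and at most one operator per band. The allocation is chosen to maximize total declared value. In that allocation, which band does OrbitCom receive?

OrbitCom receives Band G.

Optimal: Pulse→Band E ($562M), Meridian→Band D ($885M), OrbitCom→Band G ($319M), ClearBand→Band A ($940M) — total 562+885+319+940 = $2706M.
Row-greedy (each operator in turn takes its best remaining band) gives $1585M, worse by 1121.
Next-best assignment: Pulse→Band G, Meridian→Band D, OrbitCom→Band E, ClearBand→Band A = $2583M.
OrbitCom's own top band is Band D ($622M), but forcing OrbitCom→Band D and reassigning the rest optimally gives only $2311M — worse by 395.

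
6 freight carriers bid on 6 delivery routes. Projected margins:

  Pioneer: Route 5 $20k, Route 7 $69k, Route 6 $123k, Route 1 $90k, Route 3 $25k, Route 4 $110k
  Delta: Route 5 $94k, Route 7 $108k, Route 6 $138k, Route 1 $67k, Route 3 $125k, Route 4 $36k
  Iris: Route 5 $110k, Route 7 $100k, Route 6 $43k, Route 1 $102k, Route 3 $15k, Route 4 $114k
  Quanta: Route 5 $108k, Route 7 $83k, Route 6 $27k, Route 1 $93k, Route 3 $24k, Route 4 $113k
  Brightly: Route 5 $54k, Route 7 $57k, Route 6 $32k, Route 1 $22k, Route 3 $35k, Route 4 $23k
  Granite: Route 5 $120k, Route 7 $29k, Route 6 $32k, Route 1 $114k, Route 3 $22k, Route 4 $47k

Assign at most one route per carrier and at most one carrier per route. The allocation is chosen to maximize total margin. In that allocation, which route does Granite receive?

Optimal: Pioneer→Route 6 ($123k), Delta→Route 3 ($125k), Iris→Route 5 ($110k), Quanta→Route 4 ($113k), Brightly→Route 7 ($57k), Granite→Route 1 ($114k) — total 123+125+110+113+57+114 = $642k.
Max-entry greedy (repeatedly take the single best remaining cell) gives $569k, worse by 73.
Granite's own top route is Route 5 ($120k), but forcing Granite→Route 5 and reassigning the rest optimally gives only $640k — worse by 2.

Granite receives Route 1.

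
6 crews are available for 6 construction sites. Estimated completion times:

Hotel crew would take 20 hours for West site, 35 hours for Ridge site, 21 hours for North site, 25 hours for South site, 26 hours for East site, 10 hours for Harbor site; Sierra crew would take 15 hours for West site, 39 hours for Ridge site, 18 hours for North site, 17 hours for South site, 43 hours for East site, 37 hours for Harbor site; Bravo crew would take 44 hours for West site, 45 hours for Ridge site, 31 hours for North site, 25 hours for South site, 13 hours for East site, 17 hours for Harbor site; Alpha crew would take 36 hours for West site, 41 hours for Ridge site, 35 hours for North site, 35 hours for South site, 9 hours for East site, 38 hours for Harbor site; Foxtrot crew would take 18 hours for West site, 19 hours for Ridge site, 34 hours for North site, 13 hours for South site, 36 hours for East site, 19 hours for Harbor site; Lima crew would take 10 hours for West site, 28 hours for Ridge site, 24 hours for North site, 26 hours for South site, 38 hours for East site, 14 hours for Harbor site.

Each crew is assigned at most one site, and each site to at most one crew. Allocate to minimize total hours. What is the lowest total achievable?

Minimum total: 91 hours

Treat this as an assignment problem: match each crew to one site.
Optimal: Hotel crew→Harbor site (10 hours), Sierra crew→North site (18 hours), Bravo crew→South site (25 hours), Alpha crew→East site (9 hours), Foxtrot crew→Ridge site (19 hours), Lima crew→West site (10 hours) — total 10+18+25+9+19+10 = 91 hours.
Min-entry greedy (repeatedly take the single cheapest remaining cell) gives 105 hours, worse by 14.
Next-best assignment: Hotel crew→North site, Sierra crew→South site, Bravo crew→Harbor site, Alpha crew→East site, Foxtrot crew→Ridge site, Lima crew→West site = 93 hours.
Every other assignment is strictly worse.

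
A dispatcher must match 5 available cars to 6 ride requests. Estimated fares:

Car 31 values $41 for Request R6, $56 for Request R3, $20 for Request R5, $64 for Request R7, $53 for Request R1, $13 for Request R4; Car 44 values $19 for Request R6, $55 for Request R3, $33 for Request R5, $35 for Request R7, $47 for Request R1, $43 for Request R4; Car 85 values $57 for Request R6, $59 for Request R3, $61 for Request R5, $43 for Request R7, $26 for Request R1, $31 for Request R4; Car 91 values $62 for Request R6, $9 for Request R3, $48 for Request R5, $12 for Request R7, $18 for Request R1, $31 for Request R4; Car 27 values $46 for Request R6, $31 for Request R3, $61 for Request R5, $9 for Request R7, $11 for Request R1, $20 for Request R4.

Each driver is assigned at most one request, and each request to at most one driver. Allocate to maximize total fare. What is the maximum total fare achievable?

Max total: $293

Treat this as an assignment problem: match each driver to one request.
Optimal: Car 31→Request R7 ($64), Car 44→Request R1 ($47), Car 85→Request R3 ($59), Car 91→Request R6 ($62), Car 27→Request R5 ($61) — total 64+47+59+62+61 = $293.
Max-entry greedy (repeatedly take the single best remaining cell) gives $262, worse by 31.
Next-best assignment: Car 31→Request R7, Car 44→Request R4, Car 85→Request R3, Car 91→Request R6, Car 27→Request R5 = $289.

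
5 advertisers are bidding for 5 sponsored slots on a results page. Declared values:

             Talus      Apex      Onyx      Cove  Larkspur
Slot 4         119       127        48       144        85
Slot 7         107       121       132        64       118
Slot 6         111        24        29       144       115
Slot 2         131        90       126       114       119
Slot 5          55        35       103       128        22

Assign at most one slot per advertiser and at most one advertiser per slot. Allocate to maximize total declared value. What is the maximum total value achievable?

Max total: $633

Optimal: Talus→Slot 2 ($131), Apex→Slot 4 ($127), Onyx→Slot 7 ($132), Cove→Slot 5 ($128), Larkspur→Slot 6 ($115) — total 131+127+132+128+115 = $633.
Next-best assignment: Talus→Slot 2, Apex→Slot 4, Onyx→Slot 5, Cove→Slot 6, Larkspur→Slot 7 = $623.
Swapping Onyx↔Talus (Onyx→Slot 2 $126, Talus→Slot 7 $107) loses 30.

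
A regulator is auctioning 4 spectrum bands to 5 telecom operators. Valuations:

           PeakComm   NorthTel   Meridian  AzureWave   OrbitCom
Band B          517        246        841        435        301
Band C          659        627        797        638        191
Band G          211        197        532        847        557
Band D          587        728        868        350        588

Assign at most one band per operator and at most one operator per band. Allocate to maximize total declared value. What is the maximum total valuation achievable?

Optimal: Meridian→Band B ($841M), PeakComm→Band C ($659M), AzureWave→Band G ($847M), NorthTel→Band D ($728M) — total 841+659+847+728 = $3075M.
Max-entry greedy (repeatedly take the single best remaining cell) gives $2675M, worse by 400.
Checked against all permutations: $3075M is optimal.

Maximum total: $3075M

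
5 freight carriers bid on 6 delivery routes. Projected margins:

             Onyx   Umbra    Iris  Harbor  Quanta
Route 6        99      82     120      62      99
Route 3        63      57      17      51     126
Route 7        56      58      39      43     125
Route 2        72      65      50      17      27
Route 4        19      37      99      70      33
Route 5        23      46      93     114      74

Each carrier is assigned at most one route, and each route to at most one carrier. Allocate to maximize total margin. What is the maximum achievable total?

This is the linear assignment problem.
Optimal: Onyx→Route 6 ($99k), Umbra→Route 2 ($65k), Iris→Route 4 ($99k), Harbor→Route 5 ($114k), Quanta→Route 3 ($126k) — total 99+65+99+114+126 = $503k.
Column-greedy (each route in turn goes to its best remaining carrier) gives $446k, worse by 57.
Next-best assignment: Onyx→Route 6, Umbra→Route 2, Iris→Route 4, Harbor→Route 5, Quanta→Route 7 = $502k.
Swapping Quanta↔Harbor (Quanta→Route 5 $74k, Harbor→Route 3 $51k) loses 115.

Max total: $503k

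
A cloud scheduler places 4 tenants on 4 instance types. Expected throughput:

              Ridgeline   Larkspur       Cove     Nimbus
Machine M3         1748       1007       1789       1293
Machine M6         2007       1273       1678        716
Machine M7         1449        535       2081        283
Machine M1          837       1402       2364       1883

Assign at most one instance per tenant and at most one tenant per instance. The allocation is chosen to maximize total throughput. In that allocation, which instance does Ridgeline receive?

Ridgeline receives Machine M3.

Optimal: Ridgeline→Machine M3 (1748 ops/s), Larkspur→Machine M6 (1273 ops/s), Cove→Machine M7 (2081 ops/s), Nimbus→Machine M1 (1883 ops/s) — total 1748+1273+2081+1883 = 6985 ops/s.
Column-greedy (each instance in turn goes to its best remaining tenant) gives 6214 ops/s, worse by 771.
Swapping Cove↔Larkspur (Cove→Machine M6 1678 ops/s, Larkspur→Machine M7 535 ops/s) loses 1141.
Ridgeline's own top instance is Machine M6 (2007 ops/s), but forcing Ridgeline→Machine M6 and reassigning the rest optimally gives only 6978 ops/s — worse by 7.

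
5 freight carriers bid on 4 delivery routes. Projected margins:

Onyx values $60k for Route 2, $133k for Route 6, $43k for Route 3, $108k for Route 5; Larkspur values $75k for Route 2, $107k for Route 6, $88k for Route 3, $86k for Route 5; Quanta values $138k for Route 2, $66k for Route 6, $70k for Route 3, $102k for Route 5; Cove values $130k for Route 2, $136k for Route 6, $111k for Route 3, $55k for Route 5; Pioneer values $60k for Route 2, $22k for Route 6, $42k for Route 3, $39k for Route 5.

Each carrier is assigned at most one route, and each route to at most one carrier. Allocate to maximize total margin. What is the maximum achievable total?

Max total: $470k

This is the linear assignment problem.
Optimal: Quanta→Route 2 ($138k), Cove→Route 6 ($136k), Larkspur→Route 3 ($88k), Onyx→Route 5 ($108k) — total 138+136+88+108 = $470k.
Row-greedy (each carrier in turn takes its best remaining route) gives $414k, worse by 56.
Swapping Cove↔Onyx (Cove→Route 5 $55k, Onyx→Route 6 $133k) loses 56.
Every other assignment is strictly worse.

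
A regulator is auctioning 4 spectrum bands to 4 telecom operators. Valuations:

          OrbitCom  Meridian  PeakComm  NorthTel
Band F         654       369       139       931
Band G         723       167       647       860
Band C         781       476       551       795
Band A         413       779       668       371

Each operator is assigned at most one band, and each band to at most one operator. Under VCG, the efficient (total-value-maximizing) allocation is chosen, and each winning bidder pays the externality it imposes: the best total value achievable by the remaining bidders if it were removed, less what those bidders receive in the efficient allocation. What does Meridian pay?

Efficient allocation: OrbitCom→Band C ($781M), Meridian→Band A ($779M), PeakComm→Band G ($647M), NorthTel→Band F ($931M); total welfare W = $3138M.
Meridian receives Band A at value $779M, so the others get W − 779 = $2359M.
Without Meridian: best allocation of the remaining 3 bidders over all 4 bands is OrbitCom→Band C ($781M), PeakComm→Band A ($668M), NorthTel→Band F ($931M), total $2380M.
VCG payment = (others' best without Meridian) − (others' welfare with Meridian) = 2380 − 2359 = $21M.

Meridian pays $21M.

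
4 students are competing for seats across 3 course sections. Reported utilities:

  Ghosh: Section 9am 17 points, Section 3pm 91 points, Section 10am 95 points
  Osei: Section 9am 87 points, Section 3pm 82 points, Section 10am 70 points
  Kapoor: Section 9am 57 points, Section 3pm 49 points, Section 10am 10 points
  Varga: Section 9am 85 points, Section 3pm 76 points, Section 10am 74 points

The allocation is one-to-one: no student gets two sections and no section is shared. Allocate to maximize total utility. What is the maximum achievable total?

This is the linear assignment problem.
Optimal: Varga→Section 9am (85 points), Osei→Section 3pm (82 points), Ghosh→Section 10am (95 points) — total 85+82+95 = 262 points.
Column-greedy (each section in turn goes to its best remaining student) gives 252 points, worse by 10.
Swapping Osei↔Ghosh (Osei→Section 10am 70 points, Ghosh→Section 3pm 91 points) loses 16.
No other one-to-one assignment exceeds 262 points.

Maximum total: 262 points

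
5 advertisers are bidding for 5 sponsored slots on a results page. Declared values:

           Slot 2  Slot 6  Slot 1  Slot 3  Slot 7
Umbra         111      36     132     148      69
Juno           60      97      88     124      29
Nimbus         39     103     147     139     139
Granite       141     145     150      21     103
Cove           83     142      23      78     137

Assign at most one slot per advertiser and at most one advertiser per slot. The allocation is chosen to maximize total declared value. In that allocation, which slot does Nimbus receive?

Nimbus receives Slot 7.

Treat this as an assignment problem: match each advertiser to one slot.
Optimal: Umbra→Slot 1 ($132), Juno→Slot 3 ($124), Nimbus→Slot 7 ($139), Granite→Slot 2 ($141), Cove→Slot 6 ($142) — total 132+124+139+141+142 = $678.
Row-greedy (each advertiser in turn takes its best remaining slot) gives $670, worse by 8.
Next-best assignment: Umbra→Slot 3, Juno→Slot 6, Nimbus→Slot 1, Granite→Slot 2, Cove→Slot 7 = $670.
Every other assignment is strictly worse.
Nimbus's own top slot is Slot 1 ($147), but forcing Nimbus→Slot 1 and reassigning the rest optimally gives only $670 — worse by 8.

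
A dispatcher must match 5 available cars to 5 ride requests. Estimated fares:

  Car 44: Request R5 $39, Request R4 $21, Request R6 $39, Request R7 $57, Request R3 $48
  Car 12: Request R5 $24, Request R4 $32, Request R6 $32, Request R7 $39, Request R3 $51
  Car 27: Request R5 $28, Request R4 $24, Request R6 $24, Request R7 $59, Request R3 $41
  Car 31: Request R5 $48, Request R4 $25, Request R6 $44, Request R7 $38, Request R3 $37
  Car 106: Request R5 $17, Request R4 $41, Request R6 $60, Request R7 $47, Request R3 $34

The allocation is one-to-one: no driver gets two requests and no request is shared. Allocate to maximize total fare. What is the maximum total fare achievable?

Max total: $247

Optimal: Car 44→Request R3 ($48), Car 12→Request R4 ($32), Car 27→Request R7 ($59), Car 31→Request R5 ($48), Car 106→Request R6 ($60) — total 48+32+59+48+60 = $247.
Max-entry greedy (repeatedly take the single best remaining cell) gives $239, worse by 8.
Swapping Car 106↔Car 27 (Car 106→Request R7 $47, Car 27→Request R6 $24) loses 48.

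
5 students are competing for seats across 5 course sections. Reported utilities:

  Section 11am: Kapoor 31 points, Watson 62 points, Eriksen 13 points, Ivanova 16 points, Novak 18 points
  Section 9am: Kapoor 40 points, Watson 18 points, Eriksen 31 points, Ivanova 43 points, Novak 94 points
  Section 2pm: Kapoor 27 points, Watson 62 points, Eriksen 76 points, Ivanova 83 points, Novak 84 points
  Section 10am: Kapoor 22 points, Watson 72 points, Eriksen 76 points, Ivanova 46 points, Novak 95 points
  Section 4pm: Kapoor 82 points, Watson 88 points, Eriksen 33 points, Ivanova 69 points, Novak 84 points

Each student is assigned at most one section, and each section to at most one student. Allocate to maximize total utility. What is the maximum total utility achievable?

Maximum total: 397 points

Optimal: Kapoor→Section 4pm (82 points), Watson→Section 11am (62 points), Eriksen→Section 10am (76 points), Ivanova→Section 2pm (83 points), Novak→Section 9am (94 points) — total 82+62+76+83+94 = 397 points.
Row-greedy (each student in turn takes its best remaining section) gives 291 points, worse by 106.
Next-best assignment: Kapoor→Section 11am, Watson→Section 4pm, Eriksen→Section 10am, Ivanova→Section 2pm, Novak→Section 9am = 372 points.
Swapping Novak↔Eriksen (Novak→Section 10am 95 points, Eriksen→Section 9am 31 points) loses 44.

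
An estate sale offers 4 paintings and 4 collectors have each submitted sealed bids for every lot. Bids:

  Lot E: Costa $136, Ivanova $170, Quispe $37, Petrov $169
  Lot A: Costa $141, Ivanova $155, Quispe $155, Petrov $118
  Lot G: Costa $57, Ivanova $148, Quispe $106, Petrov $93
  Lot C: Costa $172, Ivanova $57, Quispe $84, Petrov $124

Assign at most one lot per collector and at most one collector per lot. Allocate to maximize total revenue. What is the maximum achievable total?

Optimal: Costa→Lot C ($172), Ivanova→Lot G ($148), Quispe→Lot A ($155), Petrov→Lot E ($169) — total 172+148+155+169 = $644.
Every other assignment is strictly worse.

Maximum total: $644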